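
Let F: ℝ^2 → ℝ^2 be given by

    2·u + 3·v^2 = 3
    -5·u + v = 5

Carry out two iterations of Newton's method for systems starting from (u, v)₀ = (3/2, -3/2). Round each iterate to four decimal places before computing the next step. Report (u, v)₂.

(-1.2719, -1.3594)

At (3/2, -3/2): F = (6.7500, -14.0000).
Jacobian J = [[2, 6·v], [-5, 1]].
At the point, J = [[2.0000, -9.0000], [-5.0000, 1.0000]] (det J = -43.0000).
Solving J·Δ = −F gives Δ = (-2.7733, 0.1337).
Then the next iterate is (u, v)₁ = (-1.2733, -1.3663).
Round to (-1.2733, -1.3663) and repeat: F = (0.053727, 0.0002), J = [[2.0000, -8.1978], [-5.0000, 1.0000]].
Δ = (0.0014, 0.0069), so (u, v)₂ = (-1.2719, -1.3594).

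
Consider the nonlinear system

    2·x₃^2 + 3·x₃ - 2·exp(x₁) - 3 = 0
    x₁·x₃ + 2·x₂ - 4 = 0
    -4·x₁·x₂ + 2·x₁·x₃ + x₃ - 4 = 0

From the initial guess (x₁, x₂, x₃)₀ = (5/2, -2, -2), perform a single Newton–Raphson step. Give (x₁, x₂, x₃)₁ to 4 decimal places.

At (5/2, -2, -2): F = (-25.364988, -13.0000, 4.0000).
Jacobian J = [[-2·exp(x₁), 0, 4·x₃ + 3], [x₃, 2, x₁], [-4·x₂ + 2·x₃, -4·x₁, 2·x₁ + 1]].
At the point, J = [[-24.364988, 0.0000, -5.0000], [-2.0000, 2.0000, 2.5000], [4.0000, -10.0000, 6.0000]] (det J = -961.504553).
Solving J·Δ = −F gives Δ = (-1.6105, 1.4208, 2.7750).
Then the next iterate is (x₁, x₂, x₃)₁ = (0.8895, -0.5792, 0.7750).

(0.8895, -0.5792, 0.7750)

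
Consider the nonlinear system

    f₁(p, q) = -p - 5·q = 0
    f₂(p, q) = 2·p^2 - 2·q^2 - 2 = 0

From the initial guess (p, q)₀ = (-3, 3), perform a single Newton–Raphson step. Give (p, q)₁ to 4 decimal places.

(-0.2083, 0.0417)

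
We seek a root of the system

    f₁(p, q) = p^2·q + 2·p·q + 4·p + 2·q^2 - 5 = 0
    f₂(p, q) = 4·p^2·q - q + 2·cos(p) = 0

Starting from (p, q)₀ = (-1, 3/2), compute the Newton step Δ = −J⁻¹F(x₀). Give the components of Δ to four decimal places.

(0.7219, 0.6225)

At (-1, 3/2): F = (-6.0000, 5.580605).
Jacobian J = [[2·p·q + 2·q + 4, p^2 + 2·p + 4·q], [8·p·q - 2·sin(p), 4·p^2 - 1]].
At the point, J = [[4.0000, 5.0000], [-10.317058, 3.0000]] (det J = 63.585290).
Solving J·Δ = −F gives Δ = (0.7219, 0.6225).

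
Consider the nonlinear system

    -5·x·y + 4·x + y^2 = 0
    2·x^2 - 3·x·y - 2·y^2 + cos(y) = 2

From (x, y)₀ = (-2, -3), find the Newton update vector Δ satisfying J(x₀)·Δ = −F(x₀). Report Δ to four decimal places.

At (-2, -3): F = (-29.0000, -30.989992).
Jacobian J = [[-5·y + 4, -5·x + 2·y], [4·x - 3·y, -3·x - 4·y - sin(y)]].
At the point, J = [[19.0000, 4.0000], [1.0000, 18.141120]] (det J = 340.681280).
Solving J·Δ = −F gives Δ = (1.1804, 1.6432).

(1.1804, 1.6432)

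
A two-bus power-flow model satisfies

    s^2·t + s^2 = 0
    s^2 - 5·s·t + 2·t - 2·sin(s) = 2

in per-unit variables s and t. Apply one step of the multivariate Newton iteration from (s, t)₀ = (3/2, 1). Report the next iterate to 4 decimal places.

At (3/2, 1): F = (4.5000, -7.244990).
Jacobian J = [[2·s·t + 2·s, s^2], [2·s - 5·t - 2·cos(s), -5·s + 2]].
At the point, J = [[6.0000, 2.2500], [-2.141474, -5.5000]] (det J = -28.181683).
Solving J·Δ = −F gives Δ = (-0.2998, -1.2005).
Then the next iterate is (s, t)₁ = (1.2002, -0.2005).

(1.2002, -0.2005)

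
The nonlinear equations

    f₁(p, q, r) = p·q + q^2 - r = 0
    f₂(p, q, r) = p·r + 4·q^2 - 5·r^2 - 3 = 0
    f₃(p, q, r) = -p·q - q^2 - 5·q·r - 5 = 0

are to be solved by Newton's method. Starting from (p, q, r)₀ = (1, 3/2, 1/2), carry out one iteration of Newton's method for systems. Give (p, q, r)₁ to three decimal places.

(0.096, 0.806, -0.384)

At (1, 3/2, 1/2): F = (3.250, 5.250, -12.500).
Jacobian J = [[q, p + 2·q, -1], [r, 8·q, p - 10·r], [-q, -p - 2·q - 5·r, -5·q]].
At the point, J = [[1.500, 4.000, -1.000], [0.500, 12.000, -4.000], [-1.500, -6.500, -7.500]] (det J = -149.750).
Solving J·Δ = −F gives Δ = (-0.904, -0.694, -0.884).
Then the next iterate is (p, q, r)₁ = (0.096, 0.806, -0.384).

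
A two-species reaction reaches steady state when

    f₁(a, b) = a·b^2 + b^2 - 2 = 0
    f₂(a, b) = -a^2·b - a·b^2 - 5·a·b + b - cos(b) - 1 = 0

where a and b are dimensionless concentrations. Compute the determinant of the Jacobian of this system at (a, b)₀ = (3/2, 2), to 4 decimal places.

144.6372

J = [[b^2, 2·a·b + 2·b], [-2·a·b - b^2 - 5·b, -a^2 - 2·a·b - 5·a + sin(b) + 1]].
At the point, J = [[4.0000, 10.0000], [-20.0000, -13.840703]].
det J = 144.6372.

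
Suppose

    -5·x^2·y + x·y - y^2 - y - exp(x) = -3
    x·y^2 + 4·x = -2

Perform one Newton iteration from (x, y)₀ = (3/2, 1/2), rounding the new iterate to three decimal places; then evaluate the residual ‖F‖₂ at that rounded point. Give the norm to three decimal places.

28.588

At (3/2, 1/2): F = (-7.10669, 8.375).
Jacobian J = [[-10·x·y + y - exp(x), -5·x^2 + x - 2·y - 1], [y^2 + 4, 2·x·y]].
At the point, J = [[-11.48169, -11.750], [4.250, 1.500]] (det J = 32.71497).
Solving J·Δ = −F gives Δ = (-2.682, 2.016).
Then the next iterate is (x, y)₁ = (-1.182, 2.516).
Re-evaluating at (-1.182, 2.516): F = (-26.70265, -10.21036), so ‖F‖₂ = 28.588.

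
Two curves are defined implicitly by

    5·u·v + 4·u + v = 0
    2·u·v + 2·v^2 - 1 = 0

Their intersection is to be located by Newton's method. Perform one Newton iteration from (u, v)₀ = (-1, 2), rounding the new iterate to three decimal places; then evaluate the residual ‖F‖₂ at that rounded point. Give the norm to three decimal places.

At (-1, 2): F = (-12.000, 3.000).
Jacobian J = [[5·v + 4, 5·u + 1], [2·v, 2·u + 4·v]].
At the point, J = [[14.000, -4.000], [4.000, 6.000]] (det J = 100.000).
Solving J·Δ = −F gives Δ = (0.600, -0.900).
Then the next iterate is (u, v)₁ = (-0.400, 1.100).
Re-evaluating at (-0.400, 1.100): F = (-2.700, 0.540), so ‖F‖₂ = 2.753.

2.753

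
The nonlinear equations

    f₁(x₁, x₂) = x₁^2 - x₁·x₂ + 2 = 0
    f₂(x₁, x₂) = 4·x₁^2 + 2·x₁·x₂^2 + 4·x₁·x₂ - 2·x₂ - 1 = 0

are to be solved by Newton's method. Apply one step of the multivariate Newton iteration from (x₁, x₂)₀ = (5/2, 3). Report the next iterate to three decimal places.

(1.201, 2.261)

At (5/2, 3): F = (0.750, 93.000).
Jacobian J = [[2·x₁ - x₂, -x₁], [8·x₁ + 2·x₂^2 + 4·x₂, 4·x₁·x₂ + 4·x₁ - 2]].
At the point, J = [[2.000, -2.500], [50.000, 38.000]] (det J = 201.000).
Solving J·Δ = −F gives Δ = (-1.299, -0.739).
Then the next iterate is (x₁, x₂)₁ = (1.201, 2.261).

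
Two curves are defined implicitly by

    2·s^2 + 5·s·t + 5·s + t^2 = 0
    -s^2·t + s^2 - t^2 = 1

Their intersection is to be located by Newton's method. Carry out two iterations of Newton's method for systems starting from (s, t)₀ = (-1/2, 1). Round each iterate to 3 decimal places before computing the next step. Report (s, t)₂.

(-0.293, -3.972)

At (-1/2, 1): F = (-3.500, -2.000).
Jacobian J = [[4·s + 5·t + 5, 5·s + 2·t], [-2·s·t + 2·s, -s^2 - 2·t]].
At the point, J = [[8.000, -0.500], [0.000, -2.250]] (det J = -18.000).
Solving J·Δ = −F gives Δ = (0.382, -0.889).
Then the next iterate is (s, t)₁ = (-0.118, 0.111).
Round to (-0.118, 0.111) and repeat: F = (-0.61532, -0.99994), J = [[5.083, -0.368], [-0.20980, -0.23592]].
Δ = (-0.175, -4.083), so (s, t)₂ = (-0.293, -3.972).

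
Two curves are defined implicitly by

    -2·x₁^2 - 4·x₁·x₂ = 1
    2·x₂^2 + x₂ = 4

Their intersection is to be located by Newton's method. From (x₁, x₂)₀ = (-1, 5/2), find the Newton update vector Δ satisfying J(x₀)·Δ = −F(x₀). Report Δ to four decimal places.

(0.5000, -1.0000)

At (-1, 5/2): F = (7.0000, 11.0000).
Jacobian J = [[-4·x₁ - 4·x₂, -4·x₁], [0, 4·x₂ + 1]].
At the point, J = [[-6.0000, 4.0000], [0.0000, 11.0000]] (det J = -66.0000).
Solving J·Δ = −F gives Δ = (0.5000, -1.0000).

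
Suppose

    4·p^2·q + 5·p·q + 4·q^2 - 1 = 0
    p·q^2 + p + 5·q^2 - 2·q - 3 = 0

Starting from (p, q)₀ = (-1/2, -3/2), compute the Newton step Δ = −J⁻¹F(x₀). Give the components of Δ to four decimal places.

(0.4311, 0.7114)

At (-1/2, -3/2): F = (10.2500, 9.6250).
Jacobian J = [[8·p·q + 5·q, 4·p^2 + 5·p + 8·q], [q^2 + 1, 2·p·q + 10·q - 2]].
At the point, J = [[-1.5000, -13.5000], [3.2500, -15.5000]] (det J = 67.1250).
Solving J·Δ = −F gives Δ = (0.4311, 0.7114).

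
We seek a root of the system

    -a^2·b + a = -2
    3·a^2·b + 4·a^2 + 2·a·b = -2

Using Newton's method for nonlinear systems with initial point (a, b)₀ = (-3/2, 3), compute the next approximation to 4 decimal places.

(-0.7755, 3.4422)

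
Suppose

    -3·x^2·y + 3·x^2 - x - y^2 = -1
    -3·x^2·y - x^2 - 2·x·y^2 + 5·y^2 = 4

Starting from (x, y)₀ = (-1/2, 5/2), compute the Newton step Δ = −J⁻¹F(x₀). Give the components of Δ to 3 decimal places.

(-0.108, -1.087)

At (-1/2, 5/2): F = (-5.875, 31.375).
Jacobian J = [[-6·x·y + 6·x - 1, -3·x^2 - 2·y], [-6·x·y - 2·x - 2·y^2, -3·x^2 - 4·x·y + 10·y]].
At the point, J = [[3.500, -5.750], [-4.000, 29.250]] (det J = 79.375).
Solving J·Δ = −F gives Δ = (-0.108, -1.087).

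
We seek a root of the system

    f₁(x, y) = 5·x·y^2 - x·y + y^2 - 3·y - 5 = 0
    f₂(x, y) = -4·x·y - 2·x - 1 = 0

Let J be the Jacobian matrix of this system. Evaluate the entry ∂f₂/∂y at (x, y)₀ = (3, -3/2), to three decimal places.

-12.000

∂f₂/∂y = -4·x.
At (3, -3/2) this is -12.000.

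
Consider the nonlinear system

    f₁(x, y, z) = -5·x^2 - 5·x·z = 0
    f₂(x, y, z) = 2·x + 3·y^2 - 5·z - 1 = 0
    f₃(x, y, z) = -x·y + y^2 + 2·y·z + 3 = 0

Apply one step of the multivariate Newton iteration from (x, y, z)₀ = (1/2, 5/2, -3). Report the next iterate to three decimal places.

(0.014, 0.501, -2.443)

At (1/2, 5/2, -3): F = (6.250, 33.750, -7.000).
Jacobian J = [[-10·x - 5·z, 0, -5·x], [2, 6·y, -5], [-y, -x + 2·y + 2·z, 2·y]].
At the point, J = [[10.000, 0.000, -2.500], [2.000, 15.000, -5.000], [-2.500, -1.500, 5.000]] (det J = 588.750).
Solving J·Δ = −F gives Δ = (-0.486, -1.999, 0.557).
Then the next iterate is (x, y, z)₁ = (0.014, 0.501, -2.443).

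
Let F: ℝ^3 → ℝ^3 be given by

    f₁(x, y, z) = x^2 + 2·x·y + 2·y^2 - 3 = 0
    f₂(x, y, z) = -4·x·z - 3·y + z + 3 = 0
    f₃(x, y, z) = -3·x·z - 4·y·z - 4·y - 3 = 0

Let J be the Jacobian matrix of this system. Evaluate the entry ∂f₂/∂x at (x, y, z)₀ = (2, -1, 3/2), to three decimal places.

-6.000

∂f₂/∂x = -4·z.
At (2, -1, 3/2) this is -6.000.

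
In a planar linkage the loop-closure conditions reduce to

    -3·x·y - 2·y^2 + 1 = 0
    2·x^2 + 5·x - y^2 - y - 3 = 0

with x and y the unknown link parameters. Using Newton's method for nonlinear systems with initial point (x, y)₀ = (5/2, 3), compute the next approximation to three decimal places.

At (5/2, 3): F = (-39.500, 10.000).
Jacobian J = [[-3·y, -3·x - 4·y], [4·x + 5, -2·y - 1]].
At the point, J = [[-9.000, -19.500], [15.000, -7.000]] (det J = 355.500).
Solving J·Δ = −F gives Δ = (-1.326, -1.414).
Then the next iterate is (x, y)₁ = (1.174, 1.586).

(1.174, 1.586)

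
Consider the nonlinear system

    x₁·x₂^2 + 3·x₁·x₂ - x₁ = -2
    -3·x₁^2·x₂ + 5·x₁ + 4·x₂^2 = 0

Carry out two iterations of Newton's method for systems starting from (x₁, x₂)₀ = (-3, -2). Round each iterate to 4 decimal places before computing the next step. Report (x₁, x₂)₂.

(1.5959, -1.1995)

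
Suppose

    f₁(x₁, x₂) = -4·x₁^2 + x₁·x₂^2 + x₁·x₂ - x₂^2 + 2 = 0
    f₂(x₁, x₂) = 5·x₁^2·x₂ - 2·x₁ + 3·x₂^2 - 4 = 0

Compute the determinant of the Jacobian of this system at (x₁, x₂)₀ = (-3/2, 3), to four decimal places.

J = [[-8·x₁ + x₂^2 + x₂, 2·x₁·x₂ + x₁ - 2·x₂], [10·x₁·x₂ - 2, 5·x₁^2 + 6·x₂]].
At the point, J = [[24.0000, -16.5000], [-47.0000, 29.2500]].
det J = -73.5000.

-73.5000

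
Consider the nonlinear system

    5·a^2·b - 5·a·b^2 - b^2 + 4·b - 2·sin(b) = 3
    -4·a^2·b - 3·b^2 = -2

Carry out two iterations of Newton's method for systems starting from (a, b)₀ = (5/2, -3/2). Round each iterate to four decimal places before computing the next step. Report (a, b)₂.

(1.1185, -0.4794)

At (5/2, -3/2): F = (-84.255010, 32.7500).
Jacobian J = [[10·a·b - 5·b^2, 5·a^2 - 10·a·b - 2·b - 2·cos(b) + 4], [-8·a·b, -4·a^2 - 6·b]].
At the point, J = [[-48.7500, 75.608526], [30.0000, -16.0000]] (det J = -1488.255768).
Solving J·Δ = −F gives Δ = (-0.7580, 0.6256).
Then the next iterate is (a, b)₁ = (1.7420, -0.8744).
Round to (1.7420, -0.8744) and repeat: F = (-25.654423, 10.319965), J = [[-19.054925, 34.870753], [12.185638, -6.891856]].
Δ = (-0.6235, 0.3950), so (a, b)₂ = (1.1185, -0.4794).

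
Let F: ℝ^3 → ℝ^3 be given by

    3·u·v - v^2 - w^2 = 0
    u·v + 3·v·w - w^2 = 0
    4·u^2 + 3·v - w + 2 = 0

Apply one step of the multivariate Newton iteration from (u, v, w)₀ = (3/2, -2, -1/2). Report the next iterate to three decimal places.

(0.801, -0.961, -0.270)

At (3/2, -2, -1/2): F = (-13.250, -0.250, 5.500).
Jacobian J = [[3·v, 3·u - 2·v, -2·w], [v, u + 3·w, 3·v - 2·w], [8·u, 3, -1]].
At the point, J = [[-6.000, 8.500, 1.000], [-2.000, 0.000, -5.000], [12.000, 3.000, -1.000]] (det J = -623.000).
Solving J·Δ = −F gives Δ = (-0.699, 1.039, 0.230).
Then the next iterate is (u, v, w)₁ = (0.801, -0.961, -0.270).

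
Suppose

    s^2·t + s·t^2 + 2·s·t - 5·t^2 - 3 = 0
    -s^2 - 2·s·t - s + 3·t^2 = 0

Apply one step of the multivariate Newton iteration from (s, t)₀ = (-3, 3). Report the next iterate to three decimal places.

At (-3, 3): F = (-66.000, 39.000).
Jacobian J = [[2·s·t + t^2 + 2·t, s^2 + 2·s·t + 2·s - 10·t], [-2·s - 2·t - 1, -2·s + 6·t]].
At the point, J = [[-3.000, -45.000], [-1.000, 24.000]] (det J = -117.000).
Solving J·Δ = −F gives Δ = (1.462, -1.564).
Then the next iterate is (s, t)₁ = (-1.538, 1.436).

(-1.538, 1.436)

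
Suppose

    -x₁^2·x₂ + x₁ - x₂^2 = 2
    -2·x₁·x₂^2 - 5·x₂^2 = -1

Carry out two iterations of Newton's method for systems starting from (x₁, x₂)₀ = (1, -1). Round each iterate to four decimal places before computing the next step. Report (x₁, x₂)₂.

At (1, -1): F = (-1.0000, -6.0000).
Jacobian J = [[-2·x₁·x₂ + 1, -x₁^2 - 2·x₂], [-2·x₂^2, -4·x₁·x₂ - 10·x₂]].
At the point, J = [[3.0000, 1.0000], [-2.0000, 14.0000]] (det J = 44.0000).
Solving J·Δ = −F gives Δ = (0.1818, 0.4545).
Then the next iterate is (x₁, x₂)₁ = (1.1818, -0.5455).
Round to (1.1818, -0.5455) and repeat: F = (-0.353897, -1.191188), J = [[2.289344, -0.305651], [-0.595140, 8.033688]].
Δ = (0.1761, 0.1613), so (x₁, x₂)₂ = (1.3579, -0.3842).

(1.3579, -0.3842)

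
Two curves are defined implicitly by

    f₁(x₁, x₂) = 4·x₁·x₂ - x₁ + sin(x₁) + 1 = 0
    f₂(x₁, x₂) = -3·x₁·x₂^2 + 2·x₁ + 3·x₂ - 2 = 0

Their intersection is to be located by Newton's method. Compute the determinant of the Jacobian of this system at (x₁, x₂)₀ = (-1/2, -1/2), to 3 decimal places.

J = [[4·x₂ + cos(x₁) - 1, 4·x₁], [-3·x₂^2 + 2, -6·x₁·x₂ + 3]].
At the point, J = [[-2.12242, -2.000], [1.250, 1.500]].
det J = -0.684.

-0.684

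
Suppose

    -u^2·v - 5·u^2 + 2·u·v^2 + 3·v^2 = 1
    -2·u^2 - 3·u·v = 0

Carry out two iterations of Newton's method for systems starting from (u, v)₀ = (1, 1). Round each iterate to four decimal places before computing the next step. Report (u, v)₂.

(0.1593, 0.4854)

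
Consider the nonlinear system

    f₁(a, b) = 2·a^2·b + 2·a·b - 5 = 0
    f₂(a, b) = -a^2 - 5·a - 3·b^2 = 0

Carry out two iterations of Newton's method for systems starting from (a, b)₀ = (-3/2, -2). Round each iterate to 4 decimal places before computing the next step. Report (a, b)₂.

(9.1820, 3.7226)

At (-3/2, -2): F = (-8.0000, -6.7500).
Jacobian J = [[4·a·b + 2·b, 2·a^2 + 2·a], [-2·a - 5, -6·b]].
At the point, J = [[8.0000, 1.5000], [-2.0000, 12.0000]] (det J = 99.0000).
Solving J·Δ = −F gives Δ = (0.8674, 0.7071).
Then the next iterate is (a, b)₁ = (-0.6326, -1.2929).
Round to (-0.6326, -1.2929) and repeat: F = (-4.399016, -2.251954), J = [[0.685754, -0.464834], [-3.7348, 7.7574]].
Δ = (9.8146, 5.0155), so (a, b)₂ = (9.1820, 3.7226).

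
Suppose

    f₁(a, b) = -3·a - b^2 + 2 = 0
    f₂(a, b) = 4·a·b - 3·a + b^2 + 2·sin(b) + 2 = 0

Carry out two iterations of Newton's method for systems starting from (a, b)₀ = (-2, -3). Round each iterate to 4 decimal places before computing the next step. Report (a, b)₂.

At (-2, -3): F = (-1.0000, 40.717760).
Jacobian J = [[-3, -2·b], [4·b - 3, 4·a + 2·b + 2·cos(b)]].
At the point, J = [[-3.0000, 6.0000], [-15.0000, -15.979985]] (det J = 137.939955).
Solving J·Δ = −F gives Δ = (1.6553, 0.9943).
Then the next iterate is (a, b)₁ = (-0.3447, -2.0057).
Round to (-0.3447, -2.0057) and repeat: F = (-0.988732, 8.008570), J = [[-3.0000, 4.0114], [-11.0228, -6.232846]].
Δ = (0.4127, 0.5551), so (a, b)₂ = (0.0680, -1.4506).

(0.0680, -1.4506)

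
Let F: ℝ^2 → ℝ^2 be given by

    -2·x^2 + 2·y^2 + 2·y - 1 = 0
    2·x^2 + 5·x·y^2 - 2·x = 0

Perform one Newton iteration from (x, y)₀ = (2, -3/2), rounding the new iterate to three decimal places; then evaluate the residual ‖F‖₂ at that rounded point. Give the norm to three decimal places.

At (2, -3/2): F = (-7.500, 26.500).
Jacobian J = [[-4·x, 4·y + 2], [4·x + 5·y^2 - 2, 10·x·y]].
At the point, J = [[-8.000, -4.000], [17.250, -30.000]] (det J = 309.000).
Solving J·Δ = −F gives Δ = (-1.071, 0.267).
Then the next iterate is (x, y)₁ = (0.929, -1.233).
Re-evaluating at (0.929, -1.233): F = (-2.15150, 6.92982), so ‖F‖₂ = 7.256.

7.256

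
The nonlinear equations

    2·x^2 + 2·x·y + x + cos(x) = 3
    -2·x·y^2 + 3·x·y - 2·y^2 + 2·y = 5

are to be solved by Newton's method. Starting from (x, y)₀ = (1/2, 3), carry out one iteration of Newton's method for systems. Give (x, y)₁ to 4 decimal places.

(0.4500, 1.5483)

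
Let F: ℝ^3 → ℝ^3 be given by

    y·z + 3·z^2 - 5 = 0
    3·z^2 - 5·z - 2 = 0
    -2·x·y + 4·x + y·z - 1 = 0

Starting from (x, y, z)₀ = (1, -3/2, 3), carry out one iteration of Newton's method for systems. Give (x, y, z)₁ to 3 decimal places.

(0.850, -3.103, 2.231)

At (1, -3/2, 3): F = (17.500, 10.000, 1.500).
Jacobian J = [[0, z, y + 6·z], [0, 0, 6·z - 5], [-2·y + 4, -2·x + z, y]].
At the point, J = [[0.000, 3.000, 16.500], [0.000, 0.000, 13.000], [7.000, 1.000, -1.500]] (det J = 273.000).
Solving J·Δ = −F gives Δ = (-0.150, -1.603, -0.769).
Then the next iterate is (x, y, z)₁ = (0.850, -3.103, 2.231).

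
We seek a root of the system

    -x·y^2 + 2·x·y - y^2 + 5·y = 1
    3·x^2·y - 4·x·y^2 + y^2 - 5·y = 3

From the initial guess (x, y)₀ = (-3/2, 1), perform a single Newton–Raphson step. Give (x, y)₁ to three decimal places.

At (-3/2, 1): F = (1.500, 5.750).
Jacobian J = [[-y^2 + 2·y, -2·x·y + 2·x - 2·y + 5], [6·x·y - 4·y^2, 3·x^2 - 8·x·y + 2·y - 5]].
At the point, J = [[1.000, 3.000], [-13.000, 15.750]] (det J = 54.750).
Solving J·Δ = −F gives Δ = (-0.116, -0.461).
Then the next iterate is (x, y)₁ = (-1.616, 0.539).

(-1.616, 0.539)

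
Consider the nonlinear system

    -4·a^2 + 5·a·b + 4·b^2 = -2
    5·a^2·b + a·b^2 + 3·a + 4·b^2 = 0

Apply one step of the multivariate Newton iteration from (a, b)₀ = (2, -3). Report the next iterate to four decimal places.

At (2, -3): F = (-8.0000, 0.0000).
Jacobian J = [[-8·a + 5·b, 5·a + 8·b], [10·a·b + b^2 + 3, 5·a^2 + 2·a·b + 8·b]].
At the point, J = [[-31.0000, -14.0000], [-48.0000, -16.0000]] (det J = -176.0000).
Solving J·Δ = −F gives Δ = (0.7273, -2.1818).
Then the next iterate is (a, b)₁ = (2.7273, -5.1818).

(2.7273, -5.1818)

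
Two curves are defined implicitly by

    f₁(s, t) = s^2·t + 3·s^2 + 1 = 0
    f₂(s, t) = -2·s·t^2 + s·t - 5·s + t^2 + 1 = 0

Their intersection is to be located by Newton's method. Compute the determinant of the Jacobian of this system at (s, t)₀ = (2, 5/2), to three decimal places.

J = [[2·s·t + 6·s, s^2], [-2·t^2 + t - 5, -4·s·t + s + 2·t]].
At the point, J = [[22.000, 4.000], [-15.000, -13.000]].
det J = -226.000.

-226.000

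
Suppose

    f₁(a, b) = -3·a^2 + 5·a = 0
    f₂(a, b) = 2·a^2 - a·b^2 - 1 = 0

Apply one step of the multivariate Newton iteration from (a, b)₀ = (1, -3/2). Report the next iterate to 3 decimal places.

(3.000, -2.250)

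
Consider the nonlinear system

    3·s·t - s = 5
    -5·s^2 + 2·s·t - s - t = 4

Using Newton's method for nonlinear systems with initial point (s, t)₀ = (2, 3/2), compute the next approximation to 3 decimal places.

(0.861, 1.831)

At (2, 3/2): F = (2.000, -21.500).
Jacobian J = [[3·t - 1, 3·s], [-10·s + 2·t - 1, 2·s - 1]].
At the point, J = [[3.500, 6.000], [-18.000, 3.000]] (det J = 118.500).
Solving J·Δ = −F gives Δ = (-1.139, 0.331).
Then the next iterate is (s, t)₁ = (0.861, 1.831).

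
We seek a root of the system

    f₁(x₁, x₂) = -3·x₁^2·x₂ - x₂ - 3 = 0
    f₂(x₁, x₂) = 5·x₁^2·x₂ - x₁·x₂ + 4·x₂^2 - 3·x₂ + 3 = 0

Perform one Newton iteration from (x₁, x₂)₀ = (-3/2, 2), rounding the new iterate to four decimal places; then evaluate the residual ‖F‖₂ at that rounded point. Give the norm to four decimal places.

13.9639

At (-3/2, 2): F = (-18.5000, 38.5000).
Jacobian J = [[-6·x₁·x₂, -3·x₁^2 - 1], [10·x₁·x₂ - x₂, 5·x₁^2 - x₁ + 8·x₂ - 3]].
At the point, J = [[18.0000, -7.7500], [-32.0000, 25.7500]] (det J = 215.5000).
Solving J·Δ = −F gives Δ = (0.8260, -0.4687).
Then the next iterate is (x₁, x₂)₁ = (-0.6740, 1.5313).
Re-evaluating at (-0.6740, 1.5313): F = (-6.618199, 12.295879), so ‖F‖₂ = 13.9639.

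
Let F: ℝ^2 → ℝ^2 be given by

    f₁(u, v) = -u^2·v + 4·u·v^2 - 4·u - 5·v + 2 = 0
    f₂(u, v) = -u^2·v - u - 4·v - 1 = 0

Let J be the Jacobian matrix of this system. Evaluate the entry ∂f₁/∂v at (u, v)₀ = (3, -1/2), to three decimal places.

-26.000

∂f₁/∂v = -u^2 + 8·u·v - 5.
At (3, -1/2) this is -26.000.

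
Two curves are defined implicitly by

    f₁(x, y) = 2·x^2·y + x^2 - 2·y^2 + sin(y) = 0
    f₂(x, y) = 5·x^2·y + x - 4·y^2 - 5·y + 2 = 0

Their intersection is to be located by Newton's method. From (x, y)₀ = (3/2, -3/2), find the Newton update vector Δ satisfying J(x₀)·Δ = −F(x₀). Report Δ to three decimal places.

(0.214, 1.067)

At (3/2, -3/2): F = (-9.99749, -14.875).
Jacobian J = [[4·x·y + 2·x, 2·x^2 - 4·y + cos(y)], [10·x·y + 1, 5·x^2 - 8·y - 5]].
At the point, J = [[-6.000, 10.57074], [-21.500, 18.250]] (det J = 117.77085).
Solving J·Δ = −F gives Δ = (0.214, 1.067).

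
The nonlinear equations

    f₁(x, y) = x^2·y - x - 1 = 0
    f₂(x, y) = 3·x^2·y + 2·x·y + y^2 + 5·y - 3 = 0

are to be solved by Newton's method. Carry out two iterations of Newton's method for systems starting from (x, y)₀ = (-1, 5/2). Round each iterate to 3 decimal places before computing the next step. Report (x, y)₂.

At (-1, 5/2): F = (2.500, 18.250).
Jacobian J = [[2·x·y - 1, x^2], [6·x·y + 2·y, 3·x^2 + 2·x + 2·y + 5]].
At the point, J = [[-6.000, 1.000], [-10.000, 11.000]] (det J = -56.000).
Solving J·Δ = −F gives Δ = (0.165, -1.509).
Then the next iterate is (x, y)₁ = (-0.835, 0.991).
Round to (-0.835, 0.991) and repeat: F = (0.52595, 3.35496), J = [[-2.65497, 0.69722], [-2.98291, 7.40368]].
Δ = (0.088, -0.418), so (x, y)₂ = (-0.747, 0.573).

(-0.747, 0.573)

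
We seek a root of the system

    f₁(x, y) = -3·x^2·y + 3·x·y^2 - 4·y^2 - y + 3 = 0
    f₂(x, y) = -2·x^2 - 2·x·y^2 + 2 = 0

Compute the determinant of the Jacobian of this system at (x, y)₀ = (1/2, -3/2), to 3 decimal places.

71.125

J = [[-6·x·y + 3·y^2, -3·x^2 + 6·x·y - 8·y - 1], [-4·x - 2·y^2, -4·x·y]].
At the point, J = [[11.250, 5.750], [-6.500, 3.000]].
det J = 71.125.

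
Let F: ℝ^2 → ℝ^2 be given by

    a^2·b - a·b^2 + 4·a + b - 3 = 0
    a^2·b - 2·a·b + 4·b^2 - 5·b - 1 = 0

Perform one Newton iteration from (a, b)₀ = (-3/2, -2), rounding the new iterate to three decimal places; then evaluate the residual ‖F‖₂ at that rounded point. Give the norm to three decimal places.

At (-3/2, -2): F = (-9.500, 14.500).
Jacobian J = [[2·a·b - b^2 + 4, a^2 - 2·a·b + 1], [2·a·b - 2·b, a^2 - 2·a + 8·b - 5]].
At the point, J = [[6.000, -2.750], [10.000, -15.750]] (det J = -67.000).
Solving J·Δ = −F gives Δ = (2.828, 2.716).
Then the next iterate is (a, b)₁ = (1.328, 0.716).
Re-evaluating at (1.328, 0.716): F = (3.60992, -3.16835), so ‖F‖₂ = 4.803.

4.803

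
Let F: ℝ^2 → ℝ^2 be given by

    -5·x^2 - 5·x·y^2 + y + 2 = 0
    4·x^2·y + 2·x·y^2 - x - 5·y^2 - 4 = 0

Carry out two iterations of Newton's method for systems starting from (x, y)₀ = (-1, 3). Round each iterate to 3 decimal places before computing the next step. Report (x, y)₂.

At (-1, 3): F = (45.000, -54.000).
Jacobian J = [[-10·x - 5·y^2, -10·x·y + 1], [8·x·y + 2·y^2 - 1, 4·x^2 + 4·x·y - 10·y]].
At the point, J = [[-35.000, 31.000], [-7.000, -38.000]] (det J = 1547.000).
Solving J·Δ = −F gives Δ = (0.023, -1.425).
Then the next iterate is (x, y)₁ = (-0.977, 1.575).
Round to (-0.977, 1.575) and repeat: F = (10.92021, -14.25973), J = [[-2.63312, 16.38775], [-8.34895, -18.08698]].
Δ = (-0.196, -0.698), so (x, y)₂ = (-1.173, 0.877).

(-1.173, 0.877)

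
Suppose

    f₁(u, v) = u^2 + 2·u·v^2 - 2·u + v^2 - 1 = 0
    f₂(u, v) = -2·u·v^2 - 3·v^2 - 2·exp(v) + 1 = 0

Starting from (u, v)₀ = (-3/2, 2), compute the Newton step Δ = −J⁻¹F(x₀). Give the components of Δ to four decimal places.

(-0.5059, -0.6585)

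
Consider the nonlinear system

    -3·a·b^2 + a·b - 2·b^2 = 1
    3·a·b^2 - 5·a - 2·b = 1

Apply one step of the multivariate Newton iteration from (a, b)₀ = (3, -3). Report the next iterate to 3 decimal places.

At (3, -3): F = (-109.000, 71.000).
Jacobian J = [[-3·b^2 + b, -6·a·b + a - 4·b], [3·b^2 - 5, 6·a·b - 2]].
At the point, J = [[-30.000, 69.000], [22.000, -56.000]] (det J = 162.000).
Solving J·Δ = −F gives Δ = (-7.438, -1.654).
Then the next iterate is (a, b)₁ = (-4.438, -4.654).

(-4.438, -4.654)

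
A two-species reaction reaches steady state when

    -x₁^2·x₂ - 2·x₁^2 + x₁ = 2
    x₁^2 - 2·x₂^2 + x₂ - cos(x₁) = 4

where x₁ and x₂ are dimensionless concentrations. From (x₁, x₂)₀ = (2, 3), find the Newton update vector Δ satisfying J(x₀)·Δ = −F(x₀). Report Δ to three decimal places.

At (2, 3): F = (-20.000, -14.58385).
Jacobian J = [[-2·x₁·x₂ - 4·x₁ + 1, -x₁^2], [2·x₁ + sin(x₁), -4·x₂ + 1]].
At the point, J = [[-19.000, -4.000], [4.90930, -11.000]] (det J = 228.63719).
Solving J·Δ = −F gives Δ = (-0.707, -1.641).

(-0.707, -1.641)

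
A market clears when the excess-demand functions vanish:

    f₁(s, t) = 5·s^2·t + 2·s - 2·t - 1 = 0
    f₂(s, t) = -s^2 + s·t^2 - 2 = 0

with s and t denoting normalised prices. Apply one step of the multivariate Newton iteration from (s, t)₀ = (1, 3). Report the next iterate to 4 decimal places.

At (1, 3): F = (10.0000, 6.0000).
Jacobian J = [[10·s·t + 2, 5·s^2 - 2], [-2·s + t^2, 2·s·t]].
At the point, J = [[32.0000, 3.0000], [7.0000, 6.0000]] (det J = 171.0000).
Solving J·Δ = −F gives Δ = (-0.2456, -0.7135).
Then the next iterate is (s, t)₁ = (0.7544, 2.2865).

(0.7544, 2.2865)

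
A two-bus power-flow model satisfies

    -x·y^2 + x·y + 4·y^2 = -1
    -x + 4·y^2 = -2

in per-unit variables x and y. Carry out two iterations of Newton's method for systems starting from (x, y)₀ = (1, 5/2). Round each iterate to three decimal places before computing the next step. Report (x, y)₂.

(-1.522, 0.253)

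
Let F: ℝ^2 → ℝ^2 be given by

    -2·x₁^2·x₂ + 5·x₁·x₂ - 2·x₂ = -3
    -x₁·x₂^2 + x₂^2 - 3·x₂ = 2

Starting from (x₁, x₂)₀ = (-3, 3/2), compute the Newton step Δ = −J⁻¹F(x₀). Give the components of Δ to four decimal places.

(2.3748, 0.3159)

At (-3, 3/2): F = (-49.5000, 2.5000).
Jacobian J = [[-4·x₁·x₂ + 5·x₂, -2·x₁^2 + 5·x₁ - 2], [-x₂^2, -2·x₁·x₂ + 2·x₂ - 3]].
At the point, J = [[25.5000, -35.0000], [-2.2500, 9.0000]] (det J = 150.7500).
Solving J·Δ = −F gives Δ = (2.3748, 0.3159).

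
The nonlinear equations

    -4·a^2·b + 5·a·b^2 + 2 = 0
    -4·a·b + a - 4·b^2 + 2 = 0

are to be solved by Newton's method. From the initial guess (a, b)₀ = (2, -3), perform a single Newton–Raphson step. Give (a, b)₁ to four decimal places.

(1.3409, -1.9645)

At (2, -3): F = (140.0000, -8.0000).
Jacobian J = [[-8·a·b + 5·b^2, -4·a^2 + 10·a·b], [-4·b + 1, -4·a - 8·b]].
At the point, J = [[93.0000, -76.0000], [13.0000, 16.0000]] (det J = 2476.0000).
Solving J·Δ = −F gives Δ = (-0.6591, 1.0355).
Then the next iterate is (a, b)₁ = (1.3409, -1.9645).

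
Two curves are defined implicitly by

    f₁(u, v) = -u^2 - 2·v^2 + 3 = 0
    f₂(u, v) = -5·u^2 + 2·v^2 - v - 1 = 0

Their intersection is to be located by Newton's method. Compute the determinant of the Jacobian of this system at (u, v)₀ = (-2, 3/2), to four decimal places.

J = [[-2·u, -4·v], [-10·u, 4·v - 1]].
At the point, J = [[4.0000, -6.0000], [20.0000, 5.0000]].
det J = 140.0000.

140.0000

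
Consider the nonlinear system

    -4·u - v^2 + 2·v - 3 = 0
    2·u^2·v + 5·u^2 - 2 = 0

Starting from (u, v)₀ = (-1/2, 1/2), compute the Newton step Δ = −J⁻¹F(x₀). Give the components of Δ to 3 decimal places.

At (-1/2, 1/2): F = (-0.250, -0.500).
Jacobian J = [[-4, -2·v + 2], [4·u·v + 10·u, 2·u^2]].
At the point, J = [[-4.000, 1.000], [-6.000, 0.500]] (det J = 4.000).
Solving J·Δ = −F gives Δ = (-0.094, -0.125).

(-0.094, -0.125)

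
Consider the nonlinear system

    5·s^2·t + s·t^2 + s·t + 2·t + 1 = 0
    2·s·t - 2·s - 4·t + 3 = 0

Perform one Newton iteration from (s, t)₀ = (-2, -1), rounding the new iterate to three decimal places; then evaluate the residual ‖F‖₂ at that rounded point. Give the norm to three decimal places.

263.327

At (-2, -1): F = (-21.000, 15.000).
Jacobian J = [[10·s·t + t^2 + t, 5·s^2 + 2·s·t + s + 2], [2·t - 2, 2·s - 4]].
At the point, J = [[20.000, 24.000], [-4.000, -8.000]] (det J = -64.000).
Solving J·Δ = −F gives Δ = (-3.000, 3.375).
Then the next iterate is (s, t)₁ = (-5.000, 2.375).
Re-evaluating at (-5.000, 2.375): F = (262.54688, -20.250), so ‖F‖₂ = 263.327.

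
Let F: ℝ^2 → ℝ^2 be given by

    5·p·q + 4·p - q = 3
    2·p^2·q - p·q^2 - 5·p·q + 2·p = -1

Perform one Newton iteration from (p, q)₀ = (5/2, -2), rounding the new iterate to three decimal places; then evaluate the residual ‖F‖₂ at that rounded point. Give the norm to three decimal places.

At (5/2, -2): F = (-16.000, -4.000).
Jacobian J = [[5·q + 4, 5·p - 1], [4·p·q - q^2 - 5·q + 2, 2·p^2 - 2·p·q - 5·p]].
At the point, J = [[-6.000, 11.500], [-12.000, 10.000]] (det J = 78.000).
Solving J·Δ = −F gives Δ = (1.462, 2.154).
Then the next iterate is (p, q)₁ = (3.962, 0.154).
Re-evaluating at (3.962, 0.154): F = (15.74474, 10.61411), so ‖F‖₂ = 18.988.

18.988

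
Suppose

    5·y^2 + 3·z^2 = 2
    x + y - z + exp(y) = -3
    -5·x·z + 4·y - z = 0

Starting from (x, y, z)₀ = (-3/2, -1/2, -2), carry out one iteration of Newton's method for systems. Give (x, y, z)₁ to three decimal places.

At (-3/2, -1/2, -2): F = (11.250, 3.60653, -15.000).
Jacobian J = [[0, 10·y, 6·z], [1, exp(y) + 1, -1], [-5·z, 4, -5·x - 1]].
At the point, J = [[0.000, -5.000, -12.000], [1.000, 1.60653, -1.000], [10.000, 4.000, 6.500]] (det J = 227.28368).
Solving J·Δ = −F gives Δ = (1.133, -1.879, 1.721).
Then the next iterate is (x, y, z)₁ = (-0.367, -2.379, -0.279).

(-0.367, -2.379, -0.279)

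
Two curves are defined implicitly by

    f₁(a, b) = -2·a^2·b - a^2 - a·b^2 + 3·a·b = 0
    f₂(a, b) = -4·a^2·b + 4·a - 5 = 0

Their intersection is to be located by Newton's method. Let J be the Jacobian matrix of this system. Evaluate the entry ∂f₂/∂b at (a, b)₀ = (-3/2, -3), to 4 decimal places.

-9.0000

∂f₂/∂b = -4·a^2.
At (-3/2, -3) this is -9.0000.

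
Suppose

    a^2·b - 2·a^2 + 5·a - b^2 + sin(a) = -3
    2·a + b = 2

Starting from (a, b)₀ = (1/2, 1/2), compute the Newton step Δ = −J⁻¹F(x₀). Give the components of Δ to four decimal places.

(-0.8472, 2.1944)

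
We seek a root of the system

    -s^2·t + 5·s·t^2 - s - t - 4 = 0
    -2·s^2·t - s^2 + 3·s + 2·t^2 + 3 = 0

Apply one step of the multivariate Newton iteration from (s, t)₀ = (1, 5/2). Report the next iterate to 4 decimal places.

At (1, 5/2): F = (21.2500, 12.5000).
Jacobian J = [[-2·s·t + 5·t^2 - 1, -s^2 + 10·s·t - 1], [-4·s·t - 2·s + 3, -2·s^2 + 4·t]].
At the point, J = [[25.2500, 23.0000], [-9.0000, 8.0000]] (det J = 409.0000).
Solving J·Δ = −F gives Δ = (0.2873, -1.2393).
Then the next iterate is (s, t)₁ = (1.2873, 1.2607).

(1.2873, 1.2607)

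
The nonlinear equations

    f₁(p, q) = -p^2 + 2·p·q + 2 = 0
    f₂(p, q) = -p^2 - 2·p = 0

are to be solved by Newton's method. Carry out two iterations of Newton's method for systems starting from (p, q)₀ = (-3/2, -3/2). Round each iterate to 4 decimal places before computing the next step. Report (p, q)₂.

At (-3/2, -3/2): F = (4.2500, 0.7500).
Jacobian J = [[-2·p + 2·q, 2·p], [-2·p - 2, 0]].
At the point, J = [[0.0000, -3.0000], [1.0000, 0.0000]] (det J = 3.0000).
Solving J·Δ = −F gives Δ = (-0.7500, 1.4167).
Then the next iterate is (p, q)₁ = (-2.2500, -0.0833).
Round to (-2.2500, -0.0833) and repeat: F = (-2.687650, -0.5625), J = [[4.3334, -4.5000], [2.5000, 0.0000]].
Δ = (0.2250, -0.3806), so (p, q)₂ = (-2.0250, -0.4639).

(-2.0250, -0.4639)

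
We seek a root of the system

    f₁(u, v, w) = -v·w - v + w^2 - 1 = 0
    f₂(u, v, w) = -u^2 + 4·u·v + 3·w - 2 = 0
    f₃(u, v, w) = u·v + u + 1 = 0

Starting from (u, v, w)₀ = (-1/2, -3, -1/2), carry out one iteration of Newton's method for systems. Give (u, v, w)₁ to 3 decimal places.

(-1.146, 3.583, 0.771)

At (-1/2, -3, -1/2): F = (0.750, 2.250, 2.000).
Jacobian J = [[0, -w - 1, -v + 2·w], [-2·u + 4·v, 4·u, 3], [v + 1, u, 0]].
At the point, J = [[0.000, -0.500, 2.000], [-11.000, -2.000, 3.000], [-2.000, -0.500, 0.000]] (det J = 6.000).
Solving J·Δ = −F gives Δ = (-0.646, 6.583, 1.271).
Then the next iterate is (u, v, w)₁ = (-1.146, 3.583, 0.771).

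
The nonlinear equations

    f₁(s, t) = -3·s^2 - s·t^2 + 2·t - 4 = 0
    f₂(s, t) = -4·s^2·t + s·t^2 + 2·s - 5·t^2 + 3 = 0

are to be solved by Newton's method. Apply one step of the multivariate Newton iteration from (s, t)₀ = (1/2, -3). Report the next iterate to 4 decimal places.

(-0.0363, -1.2371)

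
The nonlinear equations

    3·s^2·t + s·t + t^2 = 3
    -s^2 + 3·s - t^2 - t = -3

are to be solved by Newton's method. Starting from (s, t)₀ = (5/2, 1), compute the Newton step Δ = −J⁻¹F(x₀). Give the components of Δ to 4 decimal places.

(-73.3750, 49.6667)

At (5/2, 1): F = (19.2500, 2.2500).
Jacobian J = [[6·s·t + t, 3·s^2 + s + 2·t], [-2·s + 3, -2·t - 1]].
At the point, J = [[16.0000, 23.2500], [-2.0000, -3.0000]] (det J = -1.5000).
Solving J·Δ = −F gives Δ = (-73.3750, 49.6667).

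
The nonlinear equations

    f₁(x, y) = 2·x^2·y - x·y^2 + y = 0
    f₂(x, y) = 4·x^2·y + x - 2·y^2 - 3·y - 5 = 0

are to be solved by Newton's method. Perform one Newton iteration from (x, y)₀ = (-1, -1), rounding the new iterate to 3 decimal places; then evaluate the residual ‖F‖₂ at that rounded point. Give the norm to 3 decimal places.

At (-1, -1): F = (-2.000, -9.000).
Jacobian J = [[4·x·y - y^2, 2·x^2 - 2·x·y + 1], [8·x·y + 1, 4·x^2 - 4·y - 3]].
At the point, J = [[3.000, 1.000], [9.000, 5.000]] (det J = 6.000).
Solving J·Δ = −F gives Δ = (0.167, 1.500).
Then the next iterate is (x, y)₁ = (-0.833, 0.500).
Re-evaluating at (-0.833, 0.500): F = (1.40214, -6.44522), so ‖F‖₂ = 6.596.

6.596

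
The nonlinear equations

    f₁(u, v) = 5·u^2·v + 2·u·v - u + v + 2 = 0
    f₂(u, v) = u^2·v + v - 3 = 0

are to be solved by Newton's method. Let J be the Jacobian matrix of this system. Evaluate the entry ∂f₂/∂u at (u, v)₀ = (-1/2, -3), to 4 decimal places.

∂f₂/∂u = 2·u·v.
At (-1/2, -3) this is 3.0000.

3.0000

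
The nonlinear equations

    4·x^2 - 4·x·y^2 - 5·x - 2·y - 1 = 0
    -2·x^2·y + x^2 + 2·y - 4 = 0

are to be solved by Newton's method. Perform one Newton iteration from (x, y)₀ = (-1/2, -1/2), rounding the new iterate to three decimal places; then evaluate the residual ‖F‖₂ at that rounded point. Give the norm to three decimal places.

18.252

At (-1/2, -1/2): F = (4.000, -4.500).
Jacobian J = [[8·x - 4·y^2 - 5, -8·x·y - 2], [-4·x·y + 2·x, -2·x^2 + 2]].
At the point, J = [[-10.000, -4.000], [-2.000, 1.500]] (det J = -23.000).
Solving J·Δ = −F gives Δ = (-0.522, 2.304).
Then the next iterate is (x, y)₁ = (-1.022, 1.804).
Re-evaluating at (-1.022, 1.804): F = (17.98399, -3.11601), so ‖F‖₂ = 18.252.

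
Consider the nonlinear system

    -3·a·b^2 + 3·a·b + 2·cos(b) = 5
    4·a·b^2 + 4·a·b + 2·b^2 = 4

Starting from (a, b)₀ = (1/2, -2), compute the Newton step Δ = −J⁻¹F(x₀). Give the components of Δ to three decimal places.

(-0.750, 0.143)

At (1/2, -2): F = (-14.83229, 8.000).
Jacobian J = [[-3·b^2 + 3·b, -6·a·b + 3·a - 2·sin(b)], [4·b^2 + 4·b, 8·a·b + 4·a + 4·b]].
At the point, J = [[-18.000, 9.31859], [8.000, -14.000]] (det J = 177.45124).
Solving J·Δ = −F gives Δ = (-0.750, 0.143).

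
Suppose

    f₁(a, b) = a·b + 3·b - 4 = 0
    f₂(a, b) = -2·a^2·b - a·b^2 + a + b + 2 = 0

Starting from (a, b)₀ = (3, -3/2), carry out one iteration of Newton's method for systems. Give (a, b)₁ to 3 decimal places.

(2.565, 0.558)

At (3, -3/2): F = (-13.000, 23.750).
Jacobian J = [[b, a + 3], [-4·a·b - b^2 + 1, -2·a^2 - 2·a·b + 1]].
At the point, J = [[-1.500, 6.000], [16.750, -8.000]] (det J = -88.500).
Solving J·Δ = −F gives Δ = (-0.435, 2.058).
Then the next iterate is (a, b)₁ = (2.565, 0.558).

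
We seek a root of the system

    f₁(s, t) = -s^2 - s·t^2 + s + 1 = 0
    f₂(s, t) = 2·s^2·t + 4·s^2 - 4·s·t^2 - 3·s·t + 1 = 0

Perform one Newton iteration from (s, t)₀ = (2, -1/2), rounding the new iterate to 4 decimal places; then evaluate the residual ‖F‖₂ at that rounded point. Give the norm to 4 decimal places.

3.2409

At (2, -1/2): F = (-1.5000, 14.0000).
Jacobian J = [[-2·s - t^2 + 1, -2·s·t], [4·s·t + 8·s - 4·t^2 - 3·t, 2·s^2 - 8·s·t - 3·s]].
At the point, J = [[-3.2500, 2.0000], [12.5000, 10.0000]] (det J = -57.5000).
Solving J·Δ = −F gives Δ = (-0.7478, -0.4652).
Then the next iterate is (s, t)₁ = (1.2522, -0.9652).
Re-evaluating at (1.2522, -0.9652): F = (-0.482368, 3.204760), so ‖F‖₂ = 3.2409.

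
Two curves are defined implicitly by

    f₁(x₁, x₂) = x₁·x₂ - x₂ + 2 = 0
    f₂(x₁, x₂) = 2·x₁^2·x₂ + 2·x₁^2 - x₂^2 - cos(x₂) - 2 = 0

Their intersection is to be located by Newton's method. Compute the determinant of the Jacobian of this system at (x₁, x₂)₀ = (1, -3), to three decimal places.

-23.577

J = [[x₂, x₁ - 1], [4·x₁·x₂ + 4·x₁, 2·x₁^2 - 2·x₂ + sin(x₂)]].
At the point, J = [[-3.000, 0.000], [-8.000, 7.85888]].
det J = -23.577.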